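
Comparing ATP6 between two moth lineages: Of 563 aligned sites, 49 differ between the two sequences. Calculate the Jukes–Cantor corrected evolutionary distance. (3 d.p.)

0.093

p = 49/563 ≈ 0.087034.
d = −(3/4) ln(1 − 4p/3) = −0.75 ln(1 − 0.116045) = −0.75 ln(0.883955)
  = −0.75 × (-0.123349) = 0.092512 substitutions/site.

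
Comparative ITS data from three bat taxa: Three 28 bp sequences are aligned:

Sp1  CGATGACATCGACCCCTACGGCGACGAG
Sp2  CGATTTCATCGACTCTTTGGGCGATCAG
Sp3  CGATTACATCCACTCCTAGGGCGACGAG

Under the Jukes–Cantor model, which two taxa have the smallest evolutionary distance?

Sp1 and Sp3

Sp1–Sp2: 8/28 differ, p = 0.286, d = 0.360.
Sp1–Sp3: 4/28 differ, p = 0.143, d = 0.158.
Sp2–Sp3: 6/28 differ, p = 0.214, d = 0.252.
The smallest distance is between Sp1 and Sp3.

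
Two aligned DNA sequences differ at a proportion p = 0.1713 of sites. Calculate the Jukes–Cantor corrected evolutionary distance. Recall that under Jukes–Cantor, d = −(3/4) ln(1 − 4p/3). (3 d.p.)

d = −(3/4) ln(1 − 4p/3) = −0.75 ln(1 − 0.2284) = −0.75 ln(0.7716)
  = −0.75 × (-0.259289) = 0.194467 substitutions/site.

0.194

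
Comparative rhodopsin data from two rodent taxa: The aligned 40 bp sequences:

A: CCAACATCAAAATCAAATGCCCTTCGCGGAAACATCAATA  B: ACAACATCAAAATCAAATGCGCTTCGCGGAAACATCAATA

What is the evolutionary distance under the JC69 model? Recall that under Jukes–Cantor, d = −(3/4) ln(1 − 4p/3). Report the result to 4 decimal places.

The sequences differ at 2 of 40 sites (1, 21), so p = 2/40 = 0.05.
d = −(3/4) ln(1 − 4p/3) = −0.75 ln(1 − 0.066667) = −0.75 ln(0.933333)
  = −0.75 × (-0.068993) = 0.051745 substitutions/site.

0.0517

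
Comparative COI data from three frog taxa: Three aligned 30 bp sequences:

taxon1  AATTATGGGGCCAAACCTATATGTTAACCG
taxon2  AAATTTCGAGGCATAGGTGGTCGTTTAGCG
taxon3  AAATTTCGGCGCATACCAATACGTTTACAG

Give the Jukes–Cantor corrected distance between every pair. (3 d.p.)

taxon1–taxon2: 14/30 sites differ → p ≈ 0.466667, d = −0.75 ln(1 − 0.622223) = 0.730088 ≈ 0.730.
taxon1–taxon3: 10/30 sites differ → p ≈ 0.333333, d = −0.75 ln(1 − 0.444444) = 0.440839 ≈ 0.441.
taxon2–taxon3: 10/30 sites differ → p ≈ 0.333333, d = −0.75 ln(1 − 0.444444) = 0.440839 ≈ 0.441.

d(taxon1,taxon2) = 0.730, d(taxon1,taxon3) = 0.441, d(taxon2,taxon3) = 0.441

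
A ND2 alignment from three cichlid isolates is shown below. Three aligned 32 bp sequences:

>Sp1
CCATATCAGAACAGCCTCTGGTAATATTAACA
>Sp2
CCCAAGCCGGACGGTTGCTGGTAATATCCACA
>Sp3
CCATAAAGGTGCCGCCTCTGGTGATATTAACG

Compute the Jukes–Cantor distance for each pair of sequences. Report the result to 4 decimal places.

Sp1–Sp2: 11/32 sites differ → p = 0.34375, d = −0.75 ln(1 − 0.458333) = 0.459828 ≈ 0.4598.
Sp1–Sp3: 8/32 sites differ → p = 0.25, d = −0.75 ln(1 − 0.333333) = 0.304098 ≈ 0.3041.
Sp2–Sp3: 15/32 sites differ → p = 0.46875, d = −0.75 ln(1 − 0.625) = 0.735622 ≈ 0.7356.

d(Sp1,Sp2) = 0.4598, d(Sp1,Sp3) = 0.3041, d(Sp2,Sp3) = 0.7356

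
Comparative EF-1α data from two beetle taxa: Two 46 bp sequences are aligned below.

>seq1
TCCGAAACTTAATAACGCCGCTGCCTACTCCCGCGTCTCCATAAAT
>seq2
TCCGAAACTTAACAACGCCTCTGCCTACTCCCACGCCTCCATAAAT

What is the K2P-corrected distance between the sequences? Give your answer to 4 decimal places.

0.0937

Of 46 sites, 3 differences are transitions and 1 are transversions, so P = 3/46 ≈ 0.065217 and Q = 1/46 ≈ 0.021739.
Under the Kimura two-parameter model, d = −½ ln(1 − 2P − Q) − ¼ ln(1 − 2Q).
1 − 2P − Q = 0.847827, giving −½ ln(0.847827) = 0.082539.
1 − 2Q = 0.956522, giving −¼ ln(0.956522) = 0.011113.
d = 0.082539 + 0.011113 = 0.093652.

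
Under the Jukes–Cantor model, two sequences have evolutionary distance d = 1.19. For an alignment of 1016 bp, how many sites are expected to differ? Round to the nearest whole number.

Invert JC69: p = (3/4)(1 − e^(−4d/3)) = 0.75 × (1 − e^(-1.586667)) = 0.75 × (1 − 0.204606) = 0.596546.
Expected differing sites = pL ≈ 0.596546 × 1016 = 606.090736 ≈ 606.

606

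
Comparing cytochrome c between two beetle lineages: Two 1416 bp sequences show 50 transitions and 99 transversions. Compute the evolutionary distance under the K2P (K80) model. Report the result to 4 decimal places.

0.1134

P = 50/1416 ≈ 0.035311 and Q = 99/1416 ≈ 0.069915.
Under the Kimura two-parameter model, d = −½ ln(1 − 2P − Q) − ¼ ln(1 − 2Q).
1 − 2P − Q = 0.859463, giving −½ ln(0.859463) = 0.075724.
1 − 2Q = 0.86017, giving −¼ ln(0.86017) = 0.037656.
d = 0.075724 + 0.037656 = 0.113380.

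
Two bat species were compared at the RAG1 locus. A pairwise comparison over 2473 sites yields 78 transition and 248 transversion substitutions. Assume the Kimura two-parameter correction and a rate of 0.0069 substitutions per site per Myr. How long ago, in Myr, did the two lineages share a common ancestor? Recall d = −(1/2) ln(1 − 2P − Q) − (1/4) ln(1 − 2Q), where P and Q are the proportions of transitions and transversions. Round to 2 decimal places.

10.52

P = 78/2473 ≈ 0.031541 and Q = 248/2473 ≈ 0.100283.
Under the Kimura two-parameter model, d = −½ ln(1 − 2P − Q) − ¼ ln(1 − 2Q).
1 − 2P − Q = 0.836635, giving −½ ln(0.836635) = 0.089184.
1 − 2Q = 0.799434, giving −¼ ln(0.799434) = 0.055963.
d = 0.089184 + 0.055963 = 0.145147.
Under a molecular clock d = 2μt, so t = d/(2μ) = 0.145147 / (2 × 0.0069) = 10.52 Myr.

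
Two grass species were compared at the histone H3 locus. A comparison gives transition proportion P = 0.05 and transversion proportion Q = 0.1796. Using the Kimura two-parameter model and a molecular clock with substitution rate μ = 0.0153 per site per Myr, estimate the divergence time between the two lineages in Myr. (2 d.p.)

Under the Kimura two-parameter model, d = −½ ln(1 − 2P − Q) − ¼ ln(1 − 2Q).
1 − 2P − Q = 0.7204, giving −½ ln(0.7204) = 0.163974.
1 − 2Q = 0.6408, giving −¼ ln(0.6408) = 0.111259.
d = 0.163974 + 0.111259 = 0.275233.
Under a molecular clock d = 2μt, so t = d/(2μ) = 0.275233 / (2 × 0.0153) = 8.99 Myr.

8.99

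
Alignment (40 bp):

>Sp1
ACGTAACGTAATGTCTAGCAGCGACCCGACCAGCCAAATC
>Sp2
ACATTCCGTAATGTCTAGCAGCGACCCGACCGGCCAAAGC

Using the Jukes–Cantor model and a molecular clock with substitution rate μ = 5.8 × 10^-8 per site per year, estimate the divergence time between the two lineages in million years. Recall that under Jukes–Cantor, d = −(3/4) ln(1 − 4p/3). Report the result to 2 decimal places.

1.18

The sequences differ at 5 of 40 sites (3, 5, 6, 32, 39), so p = 5/40 = 0.125.
d = −(3/4) ln(1 − 4p/3) = −0.75 ln(1 − 0.166667) = −0.75 ln(0.833333)
  = −0.75 × (-0.182322) = 0.136742 substitutions/site.
Under a molecular clock d = 2μt, so t = d/(2μ) = 0.136742 / (2 × 5.8 × 10^-8) = 1.18 million years.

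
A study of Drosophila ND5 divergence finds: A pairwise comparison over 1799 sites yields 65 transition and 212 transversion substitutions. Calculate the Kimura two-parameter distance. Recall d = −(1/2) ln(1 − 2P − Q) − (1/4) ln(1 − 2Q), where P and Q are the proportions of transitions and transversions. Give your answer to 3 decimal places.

0.173

P = 65/1799 ≈ 0.036131 and Q = 212/1799 ≈ 0.117843.
Under the Kimura two-parameter model, d = −½ ln(1 − 2P − Q) − ¼ ln(1 − 2Q).
1 − 2P − Q = 0.809895, giving −½ ln(0.809895) = 0.105425.
1 − 2Q = 0.764314, giving −¼ ln(0.764314) = 0.067194.
d = 0.105425 + 0.067194 = 0.172619.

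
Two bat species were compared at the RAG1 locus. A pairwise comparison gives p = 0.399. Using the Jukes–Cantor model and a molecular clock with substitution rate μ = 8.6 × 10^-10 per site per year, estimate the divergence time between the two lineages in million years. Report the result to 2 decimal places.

d = −(3/4) ln(1 − 4p/3) = −0.75 ln(1 − 0.532) = −0.75 ln(0.468)
  = −0.75 × (-0.759287) = 0.569465 substitutions/site.
Under a molecular clock d = 2μt, so t = d/(2μ) = 0.569465 / (2 × 8.6 × 10^-10) = 331.08 million years.

331.08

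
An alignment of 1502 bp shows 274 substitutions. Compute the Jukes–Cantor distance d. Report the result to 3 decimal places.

0.209

p = 274/1502 ≈ 0.182423.
d = −(3/4) ln(1 − 4p/3) = −0.75 ln(1 − 0.243231) = −0.75 ln(0.756769)
  = −0.75 × (-0.278697) = 0.209023 substitutions/site.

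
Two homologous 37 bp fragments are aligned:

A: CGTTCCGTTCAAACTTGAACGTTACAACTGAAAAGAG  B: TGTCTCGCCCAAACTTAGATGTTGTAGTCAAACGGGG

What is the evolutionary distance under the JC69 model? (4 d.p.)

The sequences differ at 17 of 37 sites, so p = 17/37 ≈ 0.459459.
d = −(3/4) ln(1 − 4p/3) = −0.75 ln(1 − 0.612612) = −0.75 ln(0.387388)
  = −0.75 × (-0.948329) = 0.711247 substitutions/site.

0.7112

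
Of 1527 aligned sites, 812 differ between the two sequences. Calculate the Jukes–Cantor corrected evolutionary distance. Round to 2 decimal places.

0.93

p = 812/1527 ≈ 0.531762.
d = −(3/4) ln(1 − 4p/3) = −0.75 ln(1 − 0.709016) = −0.75 ln(0.290984)
  = −0.75 × (-1.234487) = 0.925865 substitutions/site.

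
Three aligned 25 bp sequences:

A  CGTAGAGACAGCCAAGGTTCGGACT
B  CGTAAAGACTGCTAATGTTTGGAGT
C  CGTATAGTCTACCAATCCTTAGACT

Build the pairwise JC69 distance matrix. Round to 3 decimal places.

d(A,B) = 0.289, d(A,C) = 0.490, d(B,C) = 0.417

A–B: 6/25 sites differ → p = 0.24, d = −0.75 ln(1 − 0.32) = 0.289247 ≈ 0.289.
A–C: 9/25 sites differ → p = 0.36, d = −0.75 ln(1 − 0.48) = 0.490445 ≈ 0.490.
B–C: 8/25 sites differ → p = 0.32, d = −0.75 ln(1 − 0.426667) = 0.417216 ≈ 0.417.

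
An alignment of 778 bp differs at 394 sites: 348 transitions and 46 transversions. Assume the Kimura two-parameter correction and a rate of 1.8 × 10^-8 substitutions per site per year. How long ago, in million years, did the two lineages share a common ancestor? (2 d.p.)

P = 348/778 ≈ 0.447301 and Q = 46/778 ≈ 0.059126.
Under the Kimura two-parameter model, d = −½ ln(1 − 2P − Q) − ¼ ln(1 − 2Q).
1 − 2P − Q = 0.046272, giving −½ ln(0.046272) = 1.536609.
1 − 2Q = 0.881748, giving −¼ ln(0.881748) = 0.031462.
d = 1.536609 + 0.031462 = 1.568071.
Under a molecular clock d = 2μt, so t = d/(2μ) = 1.568071 / (2 × 1.8 × 10^-8) = 43.56 million years.

43.56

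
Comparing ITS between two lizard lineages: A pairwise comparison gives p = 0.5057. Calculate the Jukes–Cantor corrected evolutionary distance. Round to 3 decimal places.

d = −(3/4) ln(1 − 4p/3) = −0.75 ln(1 − 0.674267) = −0.75 ln(0.325733)
  = −0.75 × (-1.121677) = 0.841258 substitutions/site.

0.841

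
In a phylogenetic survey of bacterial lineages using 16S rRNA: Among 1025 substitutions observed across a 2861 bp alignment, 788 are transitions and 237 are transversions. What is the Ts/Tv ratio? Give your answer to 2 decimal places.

R = 788/237 = 3.324894… ≈ 3.32 (to 2 d.p.).

3.32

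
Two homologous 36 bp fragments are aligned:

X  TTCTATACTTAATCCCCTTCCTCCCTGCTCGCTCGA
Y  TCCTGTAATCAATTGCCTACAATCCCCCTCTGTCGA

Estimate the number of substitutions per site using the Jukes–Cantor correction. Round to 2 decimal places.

0.55

The sequences differ at 14 of 36 sites, so p = 14/36 ≈ 0.388889.
d = −(3/4) ln(1 − 4p/3) = −0.75 ln(1 − 0.518519) = −0.75 ln(0.481481)
  = −0.75 × (-0.730889) = 0.548167 substitutions/site.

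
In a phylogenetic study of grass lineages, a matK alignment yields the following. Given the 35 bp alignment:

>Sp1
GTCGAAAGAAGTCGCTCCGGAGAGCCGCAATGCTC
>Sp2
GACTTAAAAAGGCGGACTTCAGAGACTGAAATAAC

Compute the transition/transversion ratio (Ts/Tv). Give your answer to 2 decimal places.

Transitions are A↔G and C↔T; transversions are all other mismatches.
Transitions: 2. Transversions: 15.
R = 2/15 = 0.133333… ≈ 0.13 (to 2 d.p.).

0.13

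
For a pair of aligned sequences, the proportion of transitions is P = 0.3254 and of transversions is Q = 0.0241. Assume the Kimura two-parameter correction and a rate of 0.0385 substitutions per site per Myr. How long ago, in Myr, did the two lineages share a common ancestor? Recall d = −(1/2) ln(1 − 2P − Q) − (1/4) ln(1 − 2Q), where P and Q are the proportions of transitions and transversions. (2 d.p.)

7.46

Under the Kimura two-parameter model, d = −½ ln(1 − 2P − Q) − ¼ ln(1 − 2Q).
1 − 2P − Q = 0.3251, giving −½ ln(0.3251) = 0.561811.
1 − 2Q = 0.9518, giving −¼ ln(0.9518) = 0.012350.
d = 0.561811 + 0.012350 = 0.574161.
Under a molecular clock d = 2μt, so t = d/(2μ) = 0.574161 / (2 × 0.0385) = 7.46 Myr.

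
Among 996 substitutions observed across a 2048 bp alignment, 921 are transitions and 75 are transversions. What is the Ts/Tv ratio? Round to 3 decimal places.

12.280

R = 921/75 = 12.280.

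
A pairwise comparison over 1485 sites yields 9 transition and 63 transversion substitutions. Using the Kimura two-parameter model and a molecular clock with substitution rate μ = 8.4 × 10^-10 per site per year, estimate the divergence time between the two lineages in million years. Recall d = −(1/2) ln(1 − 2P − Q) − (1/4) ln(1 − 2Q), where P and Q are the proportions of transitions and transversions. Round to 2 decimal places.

29.89

P = 9/1485 ≈ 0.006061 and Q = 63/1485 ≈ 0.042424.
Under the Kimura two-parameter model, d = −½ ln(1 − 2P − Q) − ¼ ln(1 − 2Q).
1 − 2P − Q = 0.945454, giving −½ ln(0.945454) = 0.028045.
1 − 2Q = 0.915152, giving −¼ ln(0.915152) = 0.022166.
d = 0.028045 + 0.022166 = 0.050211.
Under a molecular clock d = 2μt, so t = d/(2μ) = 0.050211 / (2 × 8.4 × 10^-10) = 29.89 million years.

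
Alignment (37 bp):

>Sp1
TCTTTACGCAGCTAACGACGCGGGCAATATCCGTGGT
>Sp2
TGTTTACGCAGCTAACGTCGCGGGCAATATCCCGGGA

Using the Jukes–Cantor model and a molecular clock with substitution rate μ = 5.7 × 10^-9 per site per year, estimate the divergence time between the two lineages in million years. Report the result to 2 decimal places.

The sequences differ at 5 of 37 sites (2, 18, 33, 34, 37), so p = 5/37 ≈ 0.135135.
d = −(3/4) ln(1 − 4p/3) = −0.75 ln(1 − 0.18018) = −0.75 ln(0.81982)
  = −0.75 × (-0.198670) = 0.149003 substitutions/site.
Under a molecular clock d = 2μt, so t = d/(2μ) = 0.149003 / (2 × 5.7 × 10^-9) = 13.07 million years.

13.07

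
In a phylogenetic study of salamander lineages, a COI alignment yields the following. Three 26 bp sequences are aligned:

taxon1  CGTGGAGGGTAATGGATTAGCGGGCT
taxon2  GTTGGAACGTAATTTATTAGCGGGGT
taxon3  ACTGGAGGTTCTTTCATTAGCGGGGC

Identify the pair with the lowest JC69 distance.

taxon1 and taxon2

taxon1–taxon2: 7/26 differ, p = 0.269, d = 0.334.
taxon1–taxon3: 9/26 differ, p = 0.346, d = 0.464.
taxon2–taxon3: 9/26 differ, p = 0.346, d = 0.464.
The smallest distance is between taxon1 and taxon2.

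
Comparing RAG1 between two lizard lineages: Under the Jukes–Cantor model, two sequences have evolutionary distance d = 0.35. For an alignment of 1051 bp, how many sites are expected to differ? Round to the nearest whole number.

294

Invert JC69: p = (3/4)(1 − e^(−4d/3)) = 0.75 × (1 − e^(-0.466667)) = 0.75 × (1 − 0.627089) = 0.279683.
Expected differing sites = pL ≈ 0.279683 × 1051 = 293.946833 ≈ 294.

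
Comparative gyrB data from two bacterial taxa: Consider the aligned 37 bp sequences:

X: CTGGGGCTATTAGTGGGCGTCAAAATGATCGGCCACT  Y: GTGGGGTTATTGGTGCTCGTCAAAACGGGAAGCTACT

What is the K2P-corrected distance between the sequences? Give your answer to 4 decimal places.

Of 37 sites, 6 differences are transitions and 5 are transversions, so P = 6/37 ≈ 0.162162 and Q = 5/37 ≈ 0.135135.
Under the Kimura two-parameter model, d = −½ ln(1 − 2P − Q) − ¼ ln(1 − 2Q).
1 − 2P − Q = 0.540541, giving −½ ln(0.540541) = 0.307592.
1 − 2Q = 0.72973, giving −¼ ln(0.72973) = 0.078770.
d = 0.307592 + 0.078770 = 0.386362.

0.3864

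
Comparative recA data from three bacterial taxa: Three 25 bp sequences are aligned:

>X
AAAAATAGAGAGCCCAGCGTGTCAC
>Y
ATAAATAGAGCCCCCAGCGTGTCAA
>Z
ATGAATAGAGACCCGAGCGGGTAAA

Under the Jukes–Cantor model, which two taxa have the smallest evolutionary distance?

X–Y: 4/25 differ, p = 0.160, d = 0.180.
X–Z: 7/25 differ, p = 0.280, d = 0.351.
Y–Z: 5/25 differ, p = 0.200, d = 0.233.
The smallest distance is between X and Y.

X and Y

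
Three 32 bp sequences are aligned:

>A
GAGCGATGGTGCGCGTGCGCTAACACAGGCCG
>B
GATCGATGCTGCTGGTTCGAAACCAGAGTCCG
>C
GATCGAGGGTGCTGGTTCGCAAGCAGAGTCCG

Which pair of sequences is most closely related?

B and C

A–B: 10/32 differ, p = 0.313, d = 0.404.
A–C: 9/32 differ, p = 0.281, d = 0.353.
B–C: 4/32 differ, p = 0.125, d = 0.137.
The smallest distance is between B and C.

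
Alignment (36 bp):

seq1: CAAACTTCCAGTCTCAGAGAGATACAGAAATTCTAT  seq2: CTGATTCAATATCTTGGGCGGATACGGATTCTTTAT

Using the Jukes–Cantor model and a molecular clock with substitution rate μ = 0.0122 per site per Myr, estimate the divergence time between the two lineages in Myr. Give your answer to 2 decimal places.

33.77

The sequences differ at 18 of 36 sites, so p = 18/36 = 0.5.
d = −(3/4) ln(1 − 4p/3) = −0.75 ln(1 − 0.666667) = −0.75 ln(0.333333)
  = −0.75 × (-1.098613) = 0.823960 substitutions/site.
Under a molecular clock d = 2μt, so t = d/(2μ) = 0.823960 / (2 × 0.0122) = 33.77 Myr.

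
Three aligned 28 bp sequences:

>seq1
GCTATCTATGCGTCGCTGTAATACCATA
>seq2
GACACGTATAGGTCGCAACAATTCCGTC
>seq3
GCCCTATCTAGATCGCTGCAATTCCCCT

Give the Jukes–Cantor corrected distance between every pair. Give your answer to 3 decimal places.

d(seq1,seq2) = 0.635, d(seq1,seq3) = 0.635, d(seq2,seq3) = 0.556

seq1–seq2: 12/28 sites differ → p ≈ 0.428571, d = −0.75 ln(1 − 0.571428) = 0.635472 ≈ 0.635.
seq1–seq3: 12/28 sites differ → p ≈ 0.428571, d = −0.75 ln(1 − 0.571428) = 0.635472 ≈ 0.635.
seq2–seq3: 11/28 sites differ → p ≈ 0.392857, d = −0.75 ln(1 − 0.523809) = 0.556452 ≈ 0.556.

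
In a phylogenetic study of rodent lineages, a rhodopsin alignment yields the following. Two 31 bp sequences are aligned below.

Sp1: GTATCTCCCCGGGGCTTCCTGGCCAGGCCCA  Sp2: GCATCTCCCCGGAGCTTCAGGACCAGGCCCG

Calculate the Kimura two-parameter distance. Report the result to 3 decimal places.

Of 31 sites, 4 differences are transitions and 2 are transversions, so P = 4/31 ≈ 0.129032 and Q = 2/31 ≈ 0.064516.
Under the Kimura two-parameter model, d = −½ ln(1 − 2P − Q) − ¼ ln(1 − 2Q).
1 − 2P − Q = 0.67742, giving −½ ln(0.67742) = 0.194732.
1 − 2Q = 0.870968, giving −¼ ln(0.870968) = 0.034538.
d = 0.194732 + 0.034538 = 0.229270.

0.229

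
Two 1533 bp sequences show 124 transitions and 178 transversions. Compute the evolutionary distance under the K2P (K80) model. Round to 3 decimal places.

0.229

P = 124/1533 ≈ 0.080887 and Q = 178/1533 ≈ 0.116112.
Under the Kimura two-parameter model, d = −½ ln(1 − 2P − Q) − ¼ ln(1 − 2Q).
1 − 2P − Q = 0.722114, giving −½ ln(0.722114) = 0.162786.
1 − 2Q = 0.767776, giving −¼ ln(0.767776) = 0.066064.
d = 0.162786 + 0.066064 = 0.228850.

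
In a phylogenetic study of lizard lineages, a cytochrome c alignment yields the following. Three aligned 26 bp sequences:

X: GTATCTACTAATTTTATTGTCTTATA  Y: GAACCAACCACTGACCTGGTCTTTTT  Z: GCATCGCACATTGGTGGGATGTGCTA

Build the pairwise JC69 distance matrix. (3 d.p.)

d(X,Y) = 0.717, d(X,Z) = 1.100, d(Y,Z) = 1.100

X–Y: 12/26 sites differ → p ≈ 0.461538, d = −0.75 ln(1 − 0.615384) = 0.716632 ≈ 0.717.
X–Z: 15/26 sites differ → p ≈ 0.576923, d = −0.75 ln(1 − 0.769231) = 1.099754 ≈ 1.100.
Y–Z: 15/26 sites differ → p ≈ 0.576923, d = −0.75 ln(1 − 0.769231) = 1.099754 ≈ 1.100.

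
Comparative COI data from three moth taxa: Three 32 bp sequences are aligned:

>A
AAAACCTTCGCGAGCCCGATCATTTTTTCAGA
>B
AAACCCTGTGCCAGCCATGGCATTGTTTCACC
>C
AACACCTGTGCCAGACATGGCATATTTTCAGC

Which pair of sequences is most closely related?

A–B: 11/32 differ, p = 0.344, d = 0.460.
A–C: 11/32 differ, p = 0.344, d = 0.460.
B–C: 6/32 differ, p = 0.188, d = 0.216.
The smallest distance is between B and C.

B and C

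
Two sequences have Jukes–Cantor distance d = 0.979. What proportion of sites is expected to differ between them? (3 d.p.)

p = (3/4)(1 − e^(−4d/3)) = 0.75 × (1 − e^(-1.305333)) = 0.75 × (1 − 0.271082) = 0.546689.

0.547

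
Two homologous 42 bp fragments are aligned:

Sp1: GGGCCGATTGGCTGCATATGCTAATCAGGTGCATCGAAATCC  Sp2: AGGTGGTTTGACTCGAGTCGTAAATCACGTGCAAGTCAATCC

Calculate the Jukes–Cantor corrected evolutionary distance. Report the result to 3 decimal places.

The sequences differ at 17 of 42 sites, so p = 17/42 ≈ 0.404762.
d = −(3/4) ln(1 − 4p/3) = −0.75 ln(1 − 0.539683) = −0.75 ln(0.460317)
  = −0.75 × (-0.775840) = 0.581880 substitutions/site.

0.582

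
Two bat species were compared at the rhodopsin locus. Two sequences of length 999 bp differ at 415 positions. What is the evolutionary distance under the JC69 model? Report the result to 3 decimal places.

p = 415/999 ≈ 0.415415.
d = −(3/4) ln(1 − 4p/3) = −0.75 ln(1 − 0.553887) = −0.75 ln(0.446113)
  = −0.75 × (-0.807183) = 0.605387 substitutions/site.

0.605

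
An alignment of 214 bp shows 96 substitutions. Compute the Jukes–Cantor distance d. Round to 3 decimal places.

0.684

p = 96/214 ≈ 0.448598.
d = −(3/4) ln(1 − 4p/3) = −0.75 ln(1 − 0.598131) = −0.75 ln(0.401869)
  = −0.75 × (-0.911629) = 0.683722 substitutions/site.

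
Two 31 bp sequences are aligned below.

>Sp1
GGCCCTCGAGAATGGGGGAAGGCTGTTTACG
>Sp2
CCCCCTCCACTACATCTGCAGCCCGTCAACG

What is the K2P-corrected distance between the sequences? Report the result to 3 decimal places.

0.784

Of 31 sites, 4 differences are transitions and 11 are transversions, so P = 4/31 ≈ 0.129032 and Q = 11/31 ≈ 0.354839.
Under the Kimura two-parameter model, d = −½ ln(1 − 2P − Q) − ¼ ln(1 − 2Q).
1 − 2P − Q = 0.387097, giving −½ ln(0.387097) = 0.474540.
1 − 2Q = 0.290322, giving −¼ ln(0.290322) = 0.309191.
d = 0.474540 + 0.309191 = 0.783731.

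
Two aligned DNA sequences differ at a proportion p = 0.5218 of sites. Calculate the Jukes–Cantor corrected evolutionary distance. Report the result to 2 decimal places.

d = −(3/4) ln(1 − 4p/3) = −0.75 ln(1 − 0.695733) = −0.75 ln(0.304267)
  = −0.75 × (-1.189850) = 0.892388 substitutions/site.

0.89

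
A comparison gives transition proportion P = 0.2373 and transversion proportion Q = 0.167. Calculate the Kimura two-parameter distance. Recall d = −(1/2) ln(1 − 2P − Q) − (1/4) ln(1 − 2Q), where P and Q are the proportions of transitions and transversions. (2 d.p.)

Under the Kimura two-parameter model, d = −½ ln(1 − 2P − Q) − ¼ ln(1 − 2Q).
1 − 2P − Q = 0.3584, giving −½ ln(0.3584) = 0.513053.
1 − 2Q = 0.666, giving −¼ ln(0.666) = 0.101616.
d = 0.513053 + 0.101616 = 0.614669.

0.61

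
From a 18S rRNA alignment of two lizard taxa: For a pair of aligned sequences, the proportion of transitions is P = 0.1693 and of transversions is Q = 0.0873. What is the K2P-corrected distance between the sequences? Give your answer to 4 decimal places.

0.3254

Under the Kimura two-parameter model, d = −½ ln(1 − 2P − Q) − ¼ ln(1 − 2Q).
1 − 2P − Q = 0.5741, giving −½ ln(0.5741) = 0.277476.
1 − 2Q = 0.8254, giving −¼ ln(0.8254) = 0.047972.
d = 0.277476 + 0.047972 = 0.325448.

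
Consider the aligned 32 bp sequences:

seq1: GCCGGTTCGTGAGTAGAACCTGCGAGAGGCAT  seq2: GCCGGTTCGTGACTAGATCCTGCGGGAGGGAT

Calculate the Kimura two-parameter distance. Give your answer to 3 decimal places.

Of 32 sites, 1 differences are transitions and 3 are transversions, so P = 1/32 = 0.03125 and Q = 3/32 = 0.09375.
Under the Kimura two-parameter model, d = −½ ln(1 − 2P − Q) − ¼ ln(1 − 2Q).
1 − 2P − Q = 0.84375, giving −½ ln(0.84375) = 0.084950.
1 − 2Q = 0.8125, giving −¼ ln(0.8125) = 0.051910.
d = 0.084950 + 0.051910 = 0.136860.

0.137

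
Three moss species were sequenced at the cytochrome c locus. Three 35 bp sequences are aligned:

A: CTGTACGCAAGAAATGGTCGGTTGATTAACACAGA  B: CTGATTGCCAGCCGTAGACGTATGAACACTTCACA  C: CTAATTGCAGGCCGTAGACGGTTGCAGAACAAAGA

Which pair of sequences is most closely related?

A–B: 17/35 differ, p = 0.486, d = 0.782.
A–C: 14/35 differ, p = 0.400, d = 0.572.
B–C: 12/35 differ, p = 0.343, d = 0.458.
The smallest distance is between B and C.

B and C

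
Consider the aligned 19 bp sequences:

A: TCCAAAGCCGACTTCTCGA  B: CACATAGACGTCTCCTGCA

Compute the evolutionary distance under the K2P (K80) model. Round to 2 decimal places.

0.62

Of 19 sites, 2 differences are transitions and 6 are transversions, so P = 2/19 ≈ 0.105263 and Q = 6/19 ≈ 0.315789.
Under the Kimura two-parameter model, d = −½ ln(1 − 2P − Q) − ¼ ln(1 − 2Q).
1 − 2P − Q = 0.473685, giving −½ ln(0.473685) = 0.373606.
1 − 2Q = 0.368422, giving −¼ ln(0.368422) = 0.249632.
d = 0.373606 + 0.249632 = 0.623238.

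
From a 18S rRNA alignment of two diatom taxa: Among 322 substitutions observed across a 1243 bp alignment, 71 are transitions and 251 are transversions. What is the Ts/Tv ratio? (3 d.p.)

0.283

R = 71/251 = 0.282868… ≈ 0.283 (to 3 d.p.).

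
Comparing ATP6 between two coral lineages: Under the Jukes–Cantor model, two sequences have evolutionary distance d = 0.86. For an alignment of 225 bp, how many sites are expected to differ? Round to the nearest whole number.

Invert JC69: p = (3/4)(1 − e^(−4d/3)) = 0.75 × (1 − e^(-1.146667)) = 0.75 × (1 − 0.317694) = 0.511730.
Expected differing sites = pL ≈ 0.511730 × 225 = 115.13925 ≈ 115.

115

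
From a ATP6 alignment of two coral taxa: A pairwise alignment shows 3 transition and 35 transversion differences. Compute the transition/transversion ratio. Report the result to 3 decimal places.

R = 3/35 = 0.085714… ≈ 0.086 (to 3 d.p.).

0.086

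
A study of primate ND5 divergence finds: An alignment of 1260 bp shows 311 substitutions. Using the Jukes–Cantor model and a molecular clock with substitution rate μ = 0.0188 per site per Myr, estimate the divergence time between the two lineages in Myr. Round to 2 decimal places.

p = 311/1260 ≈ 0.246825.
d = −(3/4) ln(1 − 4p/3) = −0.75 ln(1 − 0.3291) = −0.75 ln(0.6709)
  = −0.75 × (-0.399135) = 0.299351 substitutions/site.
Under a molecular clock d = 2μt, so t = d/(2μ) = 0.299351 / (2 × 0.0188) = 7.96 Myr.

7.96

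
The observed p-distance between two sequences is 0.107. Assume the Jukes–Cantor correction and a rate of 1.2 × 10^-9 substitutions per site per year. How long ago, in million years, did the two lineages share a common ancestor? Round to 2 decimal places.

48.10

d = −(3/4) ln(1 − 4p/3) = −0.75 ln(1 − 0.142667) = −0.75 ln(0.857333)
  = −0.75 × (-0.153929) = 0.115447 substitutions/site.
Under a molecular clock d = 2μt, so t = d/(2μ) = 0.115447 / (2 × 1.2 × 10^-9) = 48.10 million years.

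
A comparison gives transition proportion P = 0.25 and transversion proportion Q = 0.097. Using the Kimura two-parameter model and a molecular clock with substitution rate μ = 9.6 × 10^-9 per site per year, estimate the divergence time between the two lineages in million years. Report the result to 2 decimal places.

Under the Kimura two-parameter model, d = −½ ln(1 − 2P − Q) − ¼ ln(1 − 2Q).
1 − 2P − Q = 0.403, giving −½ ln(0.403) = 0.454409.
1 − 2Q = 0.806, giving −¼ ln(0.806) = 0.053918.
d = 0.454409 + 0.053918 = 0.508327.
Under a molecular clock d = 2μt, so t = d/(2μ) = 0.508327 / (2 × 9.6 × 10^-9) = 26.48 million years.

26.48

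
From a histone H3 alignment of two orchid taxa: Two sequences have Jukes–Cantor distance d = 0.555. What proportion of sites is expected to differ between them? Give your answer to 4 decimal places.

0.3922

p = (3/4)(1 − e^(−4d/3)) = 0.75 × (1 − e^(-0.74)) = 0.75 × (1 − 0.477114) = 0.392165.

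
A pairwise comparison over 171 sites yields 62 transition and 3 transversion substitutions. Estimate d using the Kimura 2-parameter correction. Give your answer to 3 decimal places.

P = 62/171 ≈ 0.362573 and Q = 3/171 ≈ 0.017544.
Under the Kimura two-parameter model, d = −½ ln(1 − 2P − Q) − ¼ ln(1 − 2Q).
1 − 2P − Q = 0.25731, giving −½ ln(0.25731) = 0.678737.
1 − 2Q = 0.964912, giving −¼ ln(0.964912) = 0.008930.
d = 0.678737 + 0.008930 = 0.687667.

0.688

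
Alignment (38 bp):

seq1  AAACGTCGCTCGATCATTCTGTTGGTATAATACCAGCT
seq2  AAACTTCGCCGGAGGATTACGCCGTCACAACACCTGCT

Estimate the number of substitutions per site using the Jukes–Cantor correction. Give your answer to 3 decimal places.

The sequences differ at 14 of 38 sites, so p = 14/38 ≈ 0.368421.
d = −(3/4) ln(1 − 4p/3) = −0.75 ln(1 − 0.491228) = −0.75 ln(0.508772)
  = −0.75 × (-0.675755) = 0.506816 substitutions/site.

0.507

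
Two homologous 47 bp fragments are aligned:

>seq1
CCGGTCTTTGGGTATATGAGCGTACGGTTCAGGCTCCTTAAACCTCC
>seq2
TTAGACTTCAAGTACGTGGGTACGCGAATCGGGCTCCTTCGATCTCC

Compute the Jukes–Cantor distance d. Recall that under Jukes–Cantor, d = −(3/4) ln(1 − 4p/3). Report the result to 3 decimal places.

The sequences differ at 20 of 47 sites, so p = 20/47 ≈ 0.425532.
d = −(3/4) ln(1 − 4p/3) = −0.75 ln(1 − 0.567376) = −0.75 ln(0.432624)
  = −0.75 × (-0.837886) = 0.628415 substitutions/site.

0.628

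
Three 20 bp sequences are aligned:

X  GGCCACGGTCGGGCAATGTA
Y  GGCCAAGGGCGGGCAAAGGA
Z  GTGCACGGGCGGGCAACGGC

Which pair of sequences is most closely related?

X and Y

X–Y: 4/20 differ, p = 0.200, d = 0.233.
X–Z: 6/20 differ, p = 0.300, d = 0.383.
Y–Z: 5/20 differ, p = 0.250, d = 0.304.
The smallest distance is between X and Y.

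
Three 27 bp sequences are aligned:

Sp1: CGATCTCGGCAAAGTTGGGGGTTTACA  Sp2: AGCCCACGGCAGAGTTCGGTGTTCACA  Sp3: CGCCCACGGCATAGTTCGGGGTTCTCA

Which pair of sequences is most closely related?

Sp2 and Sp3

Sp1–Sp2: 8/27 differ, p = 0.296, d = 0.377.
Sp1–Sp3: 7/27 differ, p = 0.259, d = 0.318.
Sp2–Sp3: 4/27 differ, p = 0.148, d = 0.165.
The smallest distance is between Sp2 and Sp3.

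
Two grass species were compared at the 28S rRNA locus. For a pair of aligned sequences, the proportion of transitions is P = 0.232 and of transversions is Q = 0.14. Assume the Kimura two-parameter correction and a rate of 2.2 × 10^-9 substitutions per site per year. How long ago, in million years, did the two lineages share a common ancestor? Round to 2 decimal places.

Under the Kimura two-parameter model, d = −½ ln(1 − 2P − Q) − ¼ ln(1 − 2Q).
1 − 2P − Q = 0.396, giving −½ ln(0.396) = 0.463171.
1 − 2Q = 0.72, giving −¼ ln(0.72) = 0.082126.
d = 0.463171 + 0.082126 = 0.545297.
Under a molecular clock d = 2μt, so t = d/(2μ) = 0.545297 / (2 × 2.2 × 10^-9) = 123.93 million years.

123.93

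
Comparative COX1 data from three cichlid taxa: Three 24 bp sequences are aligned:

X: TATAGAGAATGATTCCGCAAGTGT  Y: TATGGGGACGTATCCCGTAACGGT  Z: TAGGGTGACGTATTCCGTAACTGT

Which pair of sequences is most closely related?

Y and Z

X–Y: 9/24 differ, p = 0.375, d = 0.520.
X–Z: 8/24 differ, p = 0.333, d = 0.441.
Y–Z: 4/24 differ, p = 0.167, d = 0.188.
The smallest distance is between Y and Z.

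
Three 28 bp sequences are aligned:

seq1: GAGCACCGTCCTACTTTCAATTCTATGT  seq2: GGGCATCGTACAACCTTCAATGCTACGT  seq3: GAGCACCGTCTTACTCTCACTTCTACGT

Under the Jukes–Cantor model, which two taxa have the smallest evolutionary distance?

seq1–seq2: 7/28 differ, p = 0.250, d = 0.304.
seq1–seq3: 4/28 differ, p = 0.143, d = 0.158.
seq2–seq3: 9/28 differ, p = 0.321, d = 0.420.
The smallest distance is between seq1 and seq3.

seq1 and seq3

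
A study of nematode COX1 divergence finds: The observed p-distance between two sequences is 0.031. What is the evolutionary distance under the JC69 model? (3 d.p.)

d = −(3/4) ln(1 − 4p/3) = −0.75 ln(1 − 0.041333) = −0.75 ln(0.958667)
  = −0.75 × (-0.042212) = 0.031659 substitutions/site.

0.032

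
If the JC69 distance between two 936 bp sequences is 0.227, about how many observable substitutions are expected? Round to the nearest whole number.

183

Invert JC69: p = (3/4)(1 − e^(−4d/3)) = 0.75 × (1 − e^(-0.302667)) = 0.75 × (1 − 0.738845) = 0.195866.
Expected differing sites = pL ≈ 0.195866 × 936 = 183.330576 ≈ 183.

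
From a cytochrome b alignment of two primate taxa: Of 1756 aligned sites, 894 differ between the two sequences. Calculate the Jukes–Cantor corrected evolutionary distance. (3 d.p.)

0.852

p = 894/1756 ≈ 0.509112.
d = −(3/4) ln(1 − 4p/3) = −0.75 ln(1 − 0.678816) = −0.75 ln(0.321184)
  = −0.75 × (-1.135741) = 0.851806 substitutions/site.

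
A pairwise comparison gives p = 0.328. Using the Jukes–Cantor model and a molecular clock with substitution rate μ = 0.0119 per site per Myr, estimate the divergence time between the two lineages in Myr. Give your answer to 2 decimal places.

18.12

d = −(3/4) ln(1 − 4p/3) = −0.75 ln(1 − 0.437333) = −0.75 ln(0.562667)
  = −0.75 × (-0.575067) = 0.431300 substitutions/site.
Under a molecular clock d = 2μt, so t = d/(2μ) = 0.431300 / (2 × 0.0119) = 18.12 Myr.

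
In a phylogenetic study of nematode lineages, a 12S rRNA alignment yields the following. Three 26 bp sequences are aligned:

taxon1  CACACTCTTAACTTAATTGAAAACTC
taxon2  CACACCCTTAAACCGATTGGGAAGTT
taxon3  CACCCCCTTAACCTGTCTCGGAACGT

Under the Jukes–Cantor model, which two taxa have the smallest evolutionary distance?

taxon1–taxon2: 9/26 differ, p = 0.346, d = 0.464.
taxon1–taxon3: 11/26 differ, p = 0.423, d = 0.623.
taxon2–taxon3: 8/26 differ, p = 0.308, d = 0.396.
The smallest distance is between taxon2 and taxon3.

taxon2 and taxon3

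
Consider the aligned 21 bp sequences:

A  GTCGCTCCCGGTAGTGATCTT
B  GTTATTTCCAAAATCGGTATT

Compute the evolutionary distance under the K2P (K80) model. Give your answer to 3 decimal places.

1.260

Of 21 sites, 8 differences are transitions and 3 are transversions, so P = 8/21 ≈ 0.380952 and Q = 3/21 ≈ 0.142857.
Under the Kimura two-parameter model, d = −½ ln(1 − 2P − Q) − ¼ ln(1 − 2Q).
1 − 2P − Q = 0.095239, giving −½ ln(0.095239) = 1.175683.
1 − 2Q = 0.714286, giving −¼ ln(0.714286) = 0.084118.
d = 1.175683 + 0.084118 = 1.259801.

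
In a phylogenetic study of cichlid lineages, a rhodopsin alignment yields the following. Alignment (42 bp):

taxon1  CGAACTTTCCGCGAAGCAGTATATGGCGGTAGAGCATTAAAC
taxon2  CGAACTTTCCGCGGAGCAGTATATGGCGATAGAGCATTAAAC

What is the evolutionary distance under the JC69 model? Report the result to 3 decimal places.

The sequences differ at 2 of 42 sites (14, 29), so p = 2/42 ≈ 0.047619.
d = −(3/4) ln(1 − 4p/3) = −0.75 ln(1 − 0.063492) = −0.75 ln(0.936508)
  = −0.75 × (-0.065597) = 0.049198 substitutions/site.

0.049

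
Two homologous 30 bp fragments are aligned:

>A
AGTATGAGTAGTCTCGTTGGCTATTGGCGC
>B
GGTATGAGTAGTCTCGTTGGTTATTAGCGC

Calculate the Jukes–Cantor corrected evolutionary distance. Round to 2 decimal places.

The sequences differ at 3 of 30 sites (1, 21, 26), so p = 3/30 = 0.1.
d = −(3/4) ln(1 − 4p/3) = −0.75 ln(1 − 0.133333) = −0.75 ln(0.866667)
  = −0.75 × (-0.143100) = 0.107325 substitutions/site.

0.11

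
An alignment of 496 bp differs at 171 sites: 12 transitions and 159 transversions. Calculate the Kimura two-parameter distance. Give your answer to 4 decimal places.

P = 12/496 ≈ 0.024194 and Q = 159/496 ≈ 0.320565.
Under the Kimura two-parameter model, d = −½ ln(1 − 2P − Q) − ¼ ln(1 − 2Q).
1 − 2P − Q = 0.631047, giving −½ ln(0.631047) = 0.230187.
1 − 2Q = 0.35887, giving −¼ ln(0.35887) = 0.256199.
d = 0.230187 + 0.256199 = 0.486386.

0.4864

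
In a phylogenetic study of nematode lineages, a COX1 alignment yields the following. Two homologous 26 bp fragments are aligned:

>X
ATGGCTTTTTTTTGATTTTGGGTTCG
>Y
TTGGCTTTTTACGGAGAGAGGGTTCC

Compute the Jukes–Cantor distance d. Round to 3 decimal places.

0.464

The sequences differ at 9 of 26 sites (1, 11, 12, 13, 16, 17, 18, 19, 26), so p = 9/26 ≈ 0.346154.
d = −(3/4) ln(1 − 4p/3) = −0.75 ln(1 − 0.461539) = −0.75 ln(0.538461)
  = −0.75 × (-0.619040) = 0.464280 substitutions/site.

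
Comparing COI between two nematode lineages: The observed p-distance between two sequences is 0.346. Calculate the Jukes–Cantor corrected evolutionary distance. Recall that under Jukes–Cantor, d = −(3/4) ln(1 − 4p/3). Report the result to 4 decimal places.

d = −(3/4) ln(1 − 4p/3) = −0.75 ln(1 − 0.461333) = −0.75 ln(0.538667)
  = −0.75 × (-0.618658) = 0.463994 substitutions/site.

0.4640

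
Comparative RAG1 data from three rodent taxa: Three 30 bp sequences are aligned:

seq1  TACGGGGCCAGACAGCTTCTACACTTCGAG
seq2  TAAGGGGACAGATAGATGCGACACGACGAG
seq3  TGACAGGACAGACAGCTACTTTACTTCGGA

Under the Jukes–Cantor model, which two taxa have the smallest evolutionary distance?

seq1–seq2: 8/30 differ, p = 0.267, d = 0.330.
seq1–seq3: 10/30 differ, p = 0.333, d = 0.441.
seq2–seq3: 13/30 differ, p = 0.433, d = 0.647.
The smallest distance is between seq1 and seq2.

seq1 and seq2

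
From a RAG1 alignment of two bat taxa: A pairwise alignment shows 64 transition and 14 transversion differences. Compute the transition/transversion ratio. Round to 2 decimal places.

4.57

R = 64/14 = 4.571428… ≈ 4.57 (to 2 d.p.).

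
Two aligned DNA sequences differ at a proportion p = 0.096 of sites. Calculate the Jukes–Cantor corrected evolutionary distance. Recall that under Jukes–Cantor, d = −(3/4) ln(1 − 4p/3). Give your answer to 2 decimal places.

d = −(3/4) ln(1 − 4p/3) = −0.75 ln(1 − 0.128) = −0.75 ln(0.872)
  = −0.75 × (-0.136966) = 0.102725 substitutions/site.

0.10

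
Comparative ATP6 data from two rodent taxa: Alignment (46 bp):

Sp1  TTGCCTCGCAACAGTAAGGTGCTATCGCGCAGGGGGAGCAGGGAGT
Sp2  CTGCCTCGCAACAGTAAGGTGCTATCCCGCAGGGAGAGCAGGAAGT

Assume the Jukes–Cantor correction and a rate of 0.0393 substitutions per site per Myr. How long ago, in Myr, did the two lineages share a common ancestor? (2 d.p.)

1.18

The sequences differ at 4 of 46 sites (1, 27, 35, 43), so p = 4/46 ≈ 0.086957.
d = −(3/4) ln(1 − 4p/3) = −0.75 ln(1 − 0.115943) = −0.75 ln(0.884057)
  = −0.75 × (-0.123234) = 0.092426 substitutions/site.
Under a molecular clock d = 2μt, so t = d/(2μ) = 0.092426 / (2 × 0.0393) = 1.18 Myr.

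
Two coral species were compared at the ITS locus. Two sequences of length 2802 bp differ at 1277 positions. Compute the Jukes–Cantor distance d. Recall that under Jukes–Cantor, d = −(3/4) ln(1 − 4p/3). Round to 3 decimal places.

0.702

p = 1277/2802 ≈ 0.455746.
d = −(3/4) ln(1 − 4p/3) = −0.75 ln(1 − 0.607661) = −0.75 ln(0.392339)
  = −0.75 × (-0.935629) = 0.701722 substitutions/site.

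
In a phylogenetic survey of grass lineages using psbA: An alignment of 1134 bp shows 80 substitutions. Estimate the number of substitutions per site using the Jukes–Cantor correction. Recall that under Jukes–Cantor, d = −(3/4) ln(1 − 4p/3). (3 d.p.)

p = 80/1134 ≈ 0.070547.
d = −(3/4) ln(1 − 4p/3) = −0.75 ln(1 − 0.094063) = −0.75 ln(0.905937)
  = −0.75 × (-0.098786) = 0.074090 substitutions/site.

0.074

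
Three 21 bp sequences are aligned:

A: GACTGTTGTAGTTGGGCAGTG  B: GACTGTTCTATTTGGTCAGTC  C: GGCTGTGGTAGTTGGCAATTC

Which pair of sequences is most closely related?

A and B

A–B: 4/21 differ, p = 0.190, d = 0.220.
A–C: 6/21 differ, p = 0.286, d = 0.360.
B–C: 7/21 differ, p = 0.333, d = 0.441.
The smallest distance is between A and B.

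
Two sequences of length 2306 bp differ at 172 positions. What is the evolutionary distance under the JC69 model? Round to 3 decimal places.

p = 172/2306 ≈ 0.074588.
d = −(3/4) ln(1 − 4p/3) = −0.75 ln(1 − 0.099451) = −0.75 ln(0.900549)
  = −0.75 × (-0.104751) = 0.078563 substitutions/site.

0.079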